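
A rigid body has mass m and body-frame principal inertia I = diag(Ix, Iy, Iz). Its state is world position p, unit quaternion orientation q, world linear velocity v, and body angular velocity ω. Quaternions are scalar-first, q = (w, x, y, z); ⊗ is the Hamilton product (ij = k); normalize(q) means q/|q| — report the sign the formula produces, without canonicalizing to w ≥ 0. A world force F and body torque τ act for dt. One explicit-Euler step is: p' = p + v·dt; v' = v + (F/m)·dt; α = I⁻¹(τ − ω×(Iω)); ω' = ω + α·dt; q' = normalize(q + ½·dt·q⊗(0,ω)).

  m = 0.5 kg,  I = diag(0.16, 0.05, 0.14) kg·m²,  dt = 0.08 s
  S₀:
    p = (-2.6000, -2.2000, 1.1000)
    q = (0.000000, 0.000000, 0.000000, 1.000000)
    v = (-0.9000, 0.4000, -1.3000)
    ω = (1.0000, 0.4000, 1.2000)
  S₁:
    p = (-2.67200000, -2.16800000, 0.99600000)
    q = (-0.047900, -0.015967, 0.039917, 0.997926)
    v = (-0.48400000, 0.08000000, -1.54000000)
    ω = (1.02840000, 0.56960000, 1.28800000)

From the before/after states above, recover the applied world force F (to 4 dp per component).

v₁ − v₀ = (0.41600000, -0.32000000, -0.24000000)
F = m·Δv/dt = (2.6000, -2.0000, -1.5000)

F = (2.6000, -2.0000, -1.5000)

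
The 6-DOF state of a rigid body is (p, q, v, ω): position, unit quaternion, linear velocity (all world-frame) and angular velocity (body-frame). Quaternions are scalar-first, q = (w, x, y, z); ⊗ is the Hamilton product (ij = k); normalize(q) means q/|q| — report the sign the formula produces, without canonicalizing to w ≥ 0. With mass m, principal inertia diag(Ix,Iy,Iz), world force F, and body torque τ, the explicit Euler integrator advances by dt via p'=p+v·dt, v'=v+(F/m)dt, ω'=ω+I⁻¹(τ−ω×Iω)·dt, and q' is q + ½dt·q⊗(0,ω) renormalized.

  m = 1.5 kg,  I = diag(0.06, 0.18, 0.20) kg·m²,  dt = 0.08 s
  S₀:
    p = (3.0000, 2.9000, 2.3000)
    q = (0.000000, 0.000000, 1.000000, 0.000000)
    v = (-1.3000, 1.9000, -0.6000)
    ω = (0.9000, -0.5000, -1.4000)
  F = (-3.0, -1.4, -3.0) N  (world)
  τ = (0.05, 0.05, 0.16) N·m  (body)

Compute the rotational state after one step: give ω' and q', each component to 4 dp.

ω' = (0.9480, -0.5562, -1.3144)
q' = (0.0200, -0.0559, 0.9976, -0.0359)

ω×(Iω) gyroscopic = (0.0140, 0.1764, -0.0540)
(τ − ω×Iω)/I = (0.6000, -0.7022, 1.0700)
new body rate ω' = (0.9480, -0.5562, -1.3144)
q⊗(0,ω) = (0.5000000, -1.4000000, 0.0000000, -0.9000000)
q' = normalize(q + ½dt·q⊗(0,ω)) = (0.0200, -0.0559, 0.9976, -0.0359)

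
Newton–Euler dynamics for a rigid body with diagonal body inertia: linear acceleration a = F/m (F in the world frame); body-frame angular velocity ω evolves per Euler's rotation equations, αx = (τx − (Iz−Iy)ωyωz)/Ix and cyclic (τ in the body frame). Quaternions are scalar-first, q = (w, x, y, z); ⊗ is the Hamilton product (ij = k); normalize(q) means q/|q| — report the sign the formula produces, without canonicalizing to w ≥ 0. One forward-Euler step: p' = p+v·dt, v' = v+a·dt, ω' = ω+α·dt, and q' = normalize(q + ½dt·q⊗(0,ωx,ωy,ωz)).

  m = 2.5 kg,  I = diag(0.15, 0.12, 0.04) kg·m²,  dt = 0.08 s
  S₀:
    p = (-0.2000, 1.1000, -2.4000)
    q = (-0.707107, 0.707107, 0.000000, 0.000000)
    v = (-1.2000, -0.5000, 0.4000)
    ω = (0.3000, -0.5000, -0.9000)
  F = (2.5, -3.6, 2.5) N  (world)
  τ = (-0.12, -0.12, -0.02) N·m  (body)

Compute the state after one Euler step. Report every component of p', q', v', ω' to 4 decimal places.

p' = (-0.2960, 1.0600, -2.3680)
q' = (-0.7149, 0.6980, 0.0396, 0.0113)
v' = (-1.1200, -0.6152, 0.4800)
ω' = (0.2552, -0.5602, -0.9490)

(τ − ω×Iω)/I = (-0.5600, -0.7525, -0.6125)
ω + α·dt = (0.2552, -0.5602, -0.9490)
2q̇ = q⊗(0,ω) = (-0.2121321, -0.2121321, 0.9899498, 0.2828428)
q' = normalize(q + ½dt·q⊗(0,ω)) = (-0.7149, 0.6980, 0.0396, 0.0113)
linear accel F/m = (1.0000, -1.4400, 1.0000)
new position p' = (-0.2960, 1.0600, -2.3680)
new velocity v' = (-1.1200, -0.6152, 0.4800)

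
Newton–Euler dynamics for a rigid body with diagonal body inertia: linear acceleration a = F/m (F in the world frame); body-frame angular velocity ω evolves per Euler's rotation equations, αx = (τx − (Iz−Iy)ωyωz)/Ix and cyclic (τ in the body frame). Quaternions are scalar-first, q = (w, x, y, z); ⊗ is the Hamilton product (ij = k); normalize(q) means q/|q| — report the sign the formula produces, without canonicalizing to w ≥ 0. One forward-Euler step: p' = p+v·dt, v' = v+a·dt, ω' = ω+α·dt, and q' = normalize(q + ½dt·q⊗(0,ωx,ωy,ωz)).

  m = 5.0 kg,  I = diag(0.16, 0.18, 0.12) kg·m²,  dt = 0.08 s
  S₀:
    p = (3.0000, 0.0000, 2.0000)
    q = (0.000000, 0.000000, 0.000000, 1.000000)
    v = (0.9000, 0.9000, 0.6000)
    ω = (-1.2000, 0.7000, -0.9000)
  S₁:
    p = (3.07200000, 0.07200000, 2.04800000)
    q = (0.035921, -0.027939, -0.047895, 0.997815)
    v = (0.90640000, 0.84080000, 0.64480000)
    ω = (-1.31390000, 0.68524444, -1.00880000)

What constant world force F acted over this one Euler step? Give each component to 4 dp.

velocity change Δv = (0.00640000, -0.05920000, 0.04480000)
F = m·Δv/dt = (0.4000, -3.7000, 2.8000)

F = (0.4000, -3.7000, 2.8000)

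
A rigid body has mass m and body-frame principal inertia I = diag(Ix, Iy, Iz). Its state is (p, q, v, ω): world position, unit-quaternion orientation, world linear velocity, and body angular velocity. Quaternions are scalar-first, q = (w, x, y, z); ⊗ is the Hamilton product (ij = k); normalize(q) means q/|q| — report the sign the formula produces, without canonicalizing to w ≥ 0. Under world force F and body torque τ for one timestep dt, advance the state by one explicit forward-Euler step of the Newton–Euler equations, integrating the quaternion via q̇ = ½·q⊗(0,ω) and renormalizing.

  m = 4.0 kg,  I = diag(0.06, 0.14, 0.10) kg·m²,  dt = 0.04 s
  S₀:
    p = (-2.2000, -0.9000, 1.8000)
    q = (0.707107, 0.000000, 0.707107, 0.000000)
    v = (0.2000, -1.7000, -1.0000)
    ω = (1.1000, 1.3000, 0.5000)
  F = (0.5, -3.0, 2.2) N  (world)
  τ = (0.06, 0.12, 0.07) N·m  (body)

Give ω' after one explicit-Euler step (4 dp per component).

α = I⁻¹(τ − ω×Iω) = (1.4333, 1.0143, -0.4440)
ω + α·dt = (1.1573, 1.3406, 0.4822)

ω' = (1.1573, 1.3406, 0.4822)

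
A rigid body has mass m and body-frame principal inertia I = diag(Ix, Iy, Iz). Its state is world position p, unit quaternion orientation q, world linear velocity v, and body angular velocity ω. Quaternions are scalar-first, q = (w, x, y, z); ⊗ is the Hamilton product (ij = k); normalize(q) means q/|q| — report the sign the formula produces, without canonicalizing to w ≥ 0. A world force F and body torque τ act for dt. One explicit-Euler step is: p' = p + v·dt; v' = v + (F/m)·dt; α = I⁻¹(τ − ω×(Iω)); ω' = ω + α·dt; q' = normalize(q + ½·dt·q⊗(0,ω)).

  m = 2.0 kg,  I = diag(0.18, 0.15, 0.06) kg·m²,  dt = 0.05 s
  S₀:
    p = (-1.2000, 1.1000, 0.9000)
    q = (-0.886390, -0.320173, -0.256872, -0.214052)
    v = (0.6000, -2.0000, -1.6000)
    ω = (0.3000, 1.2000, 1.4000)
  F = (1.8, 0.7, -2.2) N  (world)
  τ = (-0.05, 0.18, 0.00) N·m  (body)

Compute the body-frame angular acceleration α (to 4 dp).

α = (0.5622, 0.8640, 0.1800)

ω×(Iω) gyroscopic = (-0.1512, 0.0504, -0.0108)
(τ − ω×Iω)/I = (0.5622, 0.8640, 0.1800)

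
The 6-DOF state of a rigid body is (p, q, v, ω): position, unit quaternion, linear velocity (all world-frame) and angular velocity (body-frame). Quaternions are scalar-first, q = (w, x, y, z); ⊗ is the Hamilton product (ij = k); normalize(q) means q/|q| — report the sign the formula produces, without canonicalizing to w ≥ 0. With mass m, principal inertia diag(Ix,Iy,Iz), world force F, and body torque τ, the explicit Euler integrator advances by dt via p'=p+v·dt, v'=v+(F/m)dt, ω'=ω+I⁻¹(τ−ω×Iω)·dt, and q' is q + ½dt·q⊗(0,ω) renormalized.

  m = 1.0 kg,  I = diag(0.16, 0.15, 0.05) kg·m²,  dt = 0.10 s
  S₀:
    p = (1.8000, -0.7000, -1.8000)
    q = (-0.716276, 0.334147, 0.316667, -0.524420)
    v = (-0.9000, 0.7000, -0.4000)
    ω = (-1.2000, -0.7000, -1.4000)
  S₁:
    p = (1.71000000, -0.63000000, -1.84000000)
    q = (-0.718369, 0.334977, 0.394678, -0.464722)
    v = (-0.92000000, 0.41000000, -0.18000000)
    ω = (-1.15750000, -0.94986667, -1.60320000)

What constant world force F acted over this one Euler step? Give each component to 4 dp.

velocity change Δv = (-0.02000000, -0.29000000, 0.22000000)
applied force F = (-0.2000, -2.9000, 2.2000)

F = (-0.2000, -2.9000, 2.2000)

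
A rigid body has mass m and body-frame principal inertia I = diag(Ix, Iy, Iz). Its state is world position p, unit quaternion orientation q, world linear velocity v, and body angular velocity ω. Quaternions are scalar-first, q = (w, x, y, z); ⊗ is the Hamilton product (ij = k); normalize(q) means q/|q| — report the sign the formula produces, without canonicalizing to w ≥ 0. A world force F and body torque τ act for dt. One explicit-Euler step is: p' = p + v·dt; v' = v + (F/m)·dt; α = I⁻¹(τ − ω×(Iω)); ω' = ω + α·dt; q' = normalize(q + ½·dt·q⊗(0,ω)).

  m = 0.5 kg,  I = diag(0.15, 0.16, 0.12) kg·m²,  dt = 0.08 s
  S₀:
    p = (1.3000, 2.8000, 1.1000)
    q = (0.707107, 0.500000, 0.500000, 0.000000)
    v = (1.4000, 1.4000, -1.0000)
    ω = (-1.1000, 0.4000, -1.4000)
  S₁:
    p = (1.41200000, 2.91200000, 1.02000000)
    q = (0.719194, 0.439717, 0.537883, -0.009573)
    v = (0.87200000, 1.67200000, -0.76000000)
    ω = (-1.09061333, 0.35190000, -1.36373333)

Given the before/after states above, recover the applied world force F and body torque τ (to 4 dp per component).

F = (-3.3000, 1.7000, 1.5000)
τ = (0.0400, -0.0500, 0.0500)

v₁ − v₀ = (-0.52800000, 0.27200000, 0.24000000)
F = m·Δv/dt = (-3.3000, 1.7000, 1.5000)
rate change Δω = (0.00938667, -0.04810000, 0.03626667)
τ = I·(Δω/dt) + ω₀×(Iω₀) = (0.0400, -0.0500, 0.0500)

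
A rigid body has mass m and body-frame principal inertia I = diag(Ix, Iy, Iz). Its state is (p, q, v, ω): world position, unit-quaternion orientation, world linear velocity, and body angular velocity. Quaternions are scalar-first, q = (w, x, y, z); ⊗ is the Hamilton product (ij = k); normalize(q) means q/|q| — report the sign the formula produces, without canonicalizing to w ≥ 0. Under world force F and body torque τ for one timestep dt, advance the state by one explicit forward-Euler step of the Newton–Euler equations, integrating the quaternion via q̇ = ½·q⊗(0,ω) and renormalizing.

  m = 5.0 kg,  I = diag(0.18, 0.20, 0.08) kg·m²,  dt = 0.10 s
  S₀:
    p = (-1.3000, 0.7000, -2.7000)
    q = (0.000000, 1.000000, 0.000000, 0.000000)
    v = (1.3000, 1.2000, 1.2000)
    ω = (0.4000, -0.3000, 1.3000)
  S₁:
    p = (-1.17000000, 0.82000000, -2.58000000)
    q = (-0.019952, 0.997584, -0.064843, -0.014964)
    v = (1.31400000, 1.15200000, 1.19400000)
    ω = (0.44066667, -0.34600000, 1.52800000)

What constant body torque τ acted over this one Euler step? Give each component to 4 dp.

Δω = ω₁−ω₀ = (0.04066667, -0.04600000, 0.22800000)
I·α + gyro = (0.1200, -0.0400, 0.1800)

τ = (0.1200, -0.0400, 0.1800)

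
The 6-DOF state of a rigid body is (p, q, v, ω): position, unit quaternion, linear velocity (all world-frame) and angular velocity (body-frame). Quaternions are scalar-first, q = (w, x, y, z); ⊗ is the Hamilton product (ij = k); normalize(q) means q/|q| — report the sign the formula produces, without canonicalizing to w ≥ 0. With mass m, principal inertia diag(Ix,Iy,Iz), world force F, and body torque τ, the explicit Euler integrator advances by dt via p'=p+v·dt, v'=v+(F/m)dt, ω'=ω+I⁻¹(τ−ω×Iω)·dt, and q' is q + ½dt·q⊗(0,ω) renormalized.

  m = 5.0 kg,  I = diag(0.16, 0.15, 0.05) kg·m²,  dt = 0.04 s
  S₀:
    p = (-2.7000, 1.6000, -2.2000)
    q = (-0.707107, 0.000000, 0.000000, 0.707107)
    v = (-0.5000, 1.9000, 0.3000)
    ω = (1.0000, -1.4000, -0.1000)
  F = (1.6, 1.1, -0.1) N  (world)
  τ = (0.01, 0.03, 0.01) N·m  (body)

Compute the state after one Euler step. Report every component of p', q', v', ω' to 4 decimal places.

a = (0.3200, 0.2200, -0.0200)
new position p' = (-2.7200, 1.6760, -2.1880)
v' = v + a·dt = (-0.4872, 1.9088, 0.2992)
angular accel α = (0.1500, 0.2733, -0.0800)
ω + α·dt = (1.0060, -1.3891, -0.1032)
q⊗(0,ω) = (0.0707107, 0.2828428, 1.6970568, 0.0707107)
q' = normalize(q + ½dt·q⊗(0,ω)) = (-0.7053, 0.0057, 0.0339, 0.7081)

p' = (-2.7200, 1.6760, -2.1880)
q' = (-0.7053, 0.0057, 0.0339, 0.7081)
v' = (-0.4872, 1.9088, 0.2992)
ω' = (1.0060, -1.3891, -0.1032)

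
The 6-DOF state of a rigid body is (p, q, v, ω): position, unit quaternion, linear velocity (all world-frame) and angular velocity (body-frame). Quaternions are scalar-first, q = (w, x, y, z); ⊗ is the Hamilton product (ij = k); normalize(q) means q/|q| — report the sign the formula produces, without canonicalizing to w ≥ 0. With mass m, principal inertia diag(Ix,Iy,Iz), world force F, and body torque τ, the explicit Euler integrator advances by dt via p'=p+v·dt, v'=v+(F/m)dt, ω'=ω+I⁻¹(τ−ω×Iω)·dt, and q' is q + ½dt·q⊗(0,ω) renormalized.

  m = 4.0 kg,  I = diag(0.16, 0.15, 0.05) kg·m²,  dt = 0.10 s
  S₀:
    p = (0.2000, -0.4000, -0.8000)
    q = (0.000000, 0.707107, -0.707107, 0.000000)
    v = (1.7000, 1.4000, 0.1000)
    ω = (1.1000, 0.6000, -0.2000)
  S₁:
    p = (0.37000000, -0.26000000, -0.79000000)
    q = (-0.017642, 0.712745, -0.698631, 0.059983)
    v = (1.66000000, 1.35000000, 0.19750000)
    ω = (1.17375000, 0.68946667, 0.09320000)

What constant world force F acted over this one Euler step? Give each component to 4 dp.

v₁ − v₀ = (-0.04000000, -0.05000000, 0.09750000)
applied force F = (-1.6000, -2.0000, 3.9000)

F = (-1.6000, -2.0000, 3.9000)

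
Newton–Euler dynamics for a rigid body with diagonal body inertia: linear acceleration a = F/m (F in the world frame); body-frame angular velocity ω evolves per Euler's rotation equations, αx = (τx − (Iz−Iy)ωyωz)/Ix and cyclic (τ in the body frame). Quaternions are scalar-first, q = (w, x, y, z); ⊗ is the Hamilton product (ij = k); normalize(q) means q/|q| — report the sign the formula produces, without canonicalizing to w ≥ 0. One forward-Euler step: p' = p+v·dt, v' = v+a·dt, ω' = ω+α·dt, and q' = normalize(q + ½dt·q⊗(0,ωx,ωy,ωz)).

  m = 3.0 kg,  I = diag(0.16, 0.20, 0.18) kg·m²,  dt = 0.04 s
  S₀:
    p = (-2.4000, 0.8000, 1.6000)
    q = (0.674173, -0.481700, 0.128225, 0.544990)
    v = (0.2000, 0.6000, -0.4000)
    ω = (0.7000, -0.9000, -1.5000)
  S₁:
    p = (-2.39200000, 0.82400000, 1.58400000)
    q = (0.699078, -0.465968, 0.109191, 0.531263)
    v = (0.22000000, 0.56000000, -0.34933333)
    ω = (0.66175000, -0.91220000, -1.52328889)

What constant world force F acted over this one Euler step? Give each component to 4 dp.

F = (1.5000, -3.0000, 3.8000)

v₁ − v₀ = (0.02000000, -0.04000000, 0.05066667)
applied force F = (1.5000, -3.0000, 3.8000)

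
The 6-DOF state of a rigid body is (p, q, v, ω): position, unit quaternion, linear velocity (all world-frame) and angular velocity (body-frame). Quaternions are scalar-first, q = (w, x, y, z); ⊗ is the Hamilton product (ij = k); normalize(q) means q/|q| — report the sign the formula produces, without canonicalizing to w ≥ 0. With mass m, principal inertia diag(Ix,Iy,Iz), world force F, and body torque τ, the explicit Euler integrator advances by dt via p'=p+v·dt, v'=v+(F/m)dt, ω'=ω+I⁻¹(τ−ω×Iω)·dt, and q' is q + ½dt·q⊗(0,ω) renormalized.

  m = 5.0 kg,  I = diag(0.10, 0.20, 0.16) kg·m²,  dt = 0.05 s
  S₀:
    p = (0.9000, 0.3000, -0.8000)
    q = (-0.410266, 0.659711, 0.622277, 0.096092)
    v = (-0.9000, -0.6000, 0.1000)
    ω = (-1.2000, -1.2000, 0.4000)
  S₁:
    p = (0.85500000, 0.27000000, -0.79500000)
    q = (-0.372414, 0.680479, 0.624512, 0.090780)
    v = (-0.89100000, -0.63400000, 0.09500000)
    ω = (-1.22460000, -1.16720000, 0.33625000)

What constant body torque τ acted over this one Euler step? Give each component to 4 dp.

rate change Δω = (-0.02460000, 0.03280000, -0.06375000)
gyro term ω₀×Iω₀ = (0.0192, 0.0288, 0.1440)
I·α + gyro = (-0.0300, 0.1600, -0.0600)

τ = (-0.0300, 0.1600, -0.0600)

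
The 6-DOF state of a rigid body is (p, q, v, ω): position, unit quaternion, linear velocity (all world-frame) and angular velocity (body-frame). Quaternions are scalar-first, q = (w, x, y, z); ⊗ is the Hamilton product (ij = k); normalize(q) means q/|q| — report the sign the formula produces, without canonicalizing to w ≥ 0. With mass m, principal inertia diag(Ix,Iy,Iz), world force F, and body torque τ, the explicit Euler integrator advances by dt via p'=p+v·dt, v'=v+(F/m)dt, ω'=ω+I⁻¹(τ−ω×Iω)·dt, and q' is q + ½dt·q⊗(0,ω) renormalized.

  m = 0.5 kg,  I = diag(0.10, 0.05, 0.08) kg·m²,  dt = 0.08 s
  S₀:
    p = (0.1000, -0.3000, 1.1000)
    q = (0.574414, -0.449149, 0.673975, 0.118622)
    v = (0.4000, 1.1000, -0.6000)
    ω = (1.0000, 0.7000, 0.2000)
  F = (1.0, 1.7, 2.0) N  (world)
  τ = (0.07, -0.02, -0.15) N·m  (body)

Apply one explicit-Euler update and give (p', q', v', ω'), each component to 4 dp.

new position p' = (0.1320, -0.2120, 1.0520)
v' = v + a·dt = (0.5600, 1.3720, -0.2800)
angular accel α = (0.6580, -0.4800, -1.4375)
ω + α·dt = (1.0526, 0.6616, 0.0850)
q⊗(0,ω) = (-0.0463579, 0.6261736, 0.6105416, -0.8734965)
q + ½dt·q⊗(0,ω), renormalized = (0.5719, -0.4236, 0.6975, 0.0836)

p' = (0.1320, -0.2120, 1.0520)
q' = (0.5719, -0.4236, 0.6975, 0.0836)
v' = (0.5600, 1.3720, -0.2800)
ω' = (1.0526, 0.6616, 0.0850)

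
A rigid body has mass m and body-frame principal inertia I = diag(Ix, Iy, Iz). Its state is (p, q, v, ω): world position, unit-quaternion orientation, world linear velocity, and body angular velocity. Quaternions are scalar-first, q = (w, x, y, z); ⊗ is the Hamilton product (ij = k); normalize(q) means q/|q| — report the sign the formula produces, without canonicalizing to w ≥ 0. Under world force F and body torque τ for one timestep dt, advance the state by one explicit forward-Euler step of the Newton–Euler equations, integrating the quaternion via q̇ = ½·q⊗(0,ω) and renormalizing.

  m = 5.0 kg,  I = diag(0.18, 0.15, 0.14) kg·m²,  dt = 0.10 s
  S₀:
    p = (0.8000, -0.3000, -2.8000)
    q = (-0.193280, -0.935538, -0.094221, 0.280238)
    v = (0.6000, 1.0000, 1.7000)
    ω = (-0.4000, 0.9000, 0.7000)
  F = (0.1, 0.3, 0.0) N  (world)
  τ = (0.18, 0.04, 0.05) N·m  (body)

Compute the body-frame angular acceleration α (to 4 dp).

gyro term ω×Iω = (-0.0063, -0.0112, 0.0108)
angular accel α = (1.0350, 0.3413, 0.2800)

α = (1.0350, 0.3413, 0.2800)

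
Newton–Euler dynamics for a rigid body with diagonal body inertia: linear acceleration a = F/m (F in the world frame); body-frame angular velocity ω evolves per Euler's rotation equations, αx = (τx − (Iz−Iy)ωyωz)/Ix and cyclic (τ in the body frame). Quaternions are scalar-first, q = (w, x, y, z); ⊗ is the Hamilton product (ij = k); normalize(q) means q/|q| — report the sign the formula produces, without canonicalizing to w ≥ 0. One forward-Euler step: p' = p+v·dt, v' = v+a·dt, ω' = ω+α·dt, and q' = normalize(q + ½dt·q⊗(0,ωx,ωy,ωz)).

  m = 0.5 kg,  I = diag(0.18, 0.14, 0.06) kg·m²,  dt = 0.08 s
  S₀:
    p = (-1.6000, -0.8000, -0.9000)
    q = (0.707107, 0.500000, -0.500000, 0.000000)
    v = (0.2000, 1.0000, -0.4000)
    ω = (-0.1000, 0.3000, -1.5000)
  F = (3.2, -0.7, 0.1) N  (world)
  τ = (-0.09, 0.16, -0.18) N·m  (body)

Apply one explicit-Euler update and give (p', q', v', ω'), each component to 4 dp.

p' = (-1.5840, -0.7200, -0.9320)
q' = (0.7138, 0.5262, -0.4606, -0.0384)
v' = (0.7120, 0.8880, -0.3840)
ω' = (-0.1560, 0.3811, -1.7416)

angular accel α = (-0.7000, 1.0143, -3.0200)
new body rate ω' = (-0.1560, 0.3811, -1.7416)
2q̇ = q⊗(0,ω) = (0.2000000, 0.6792893, 0.9621321, -0.9606605)
updated quaternion q' = (0.7138, 0.5262, -0.4606, -0.0384)
a = (6.4000, -1.4000, 0.2000)
p + v·dt = (-1.5840, -0.7200, -0.9320)
new velocity v' = (0.7120, 0.8880, -0.3840)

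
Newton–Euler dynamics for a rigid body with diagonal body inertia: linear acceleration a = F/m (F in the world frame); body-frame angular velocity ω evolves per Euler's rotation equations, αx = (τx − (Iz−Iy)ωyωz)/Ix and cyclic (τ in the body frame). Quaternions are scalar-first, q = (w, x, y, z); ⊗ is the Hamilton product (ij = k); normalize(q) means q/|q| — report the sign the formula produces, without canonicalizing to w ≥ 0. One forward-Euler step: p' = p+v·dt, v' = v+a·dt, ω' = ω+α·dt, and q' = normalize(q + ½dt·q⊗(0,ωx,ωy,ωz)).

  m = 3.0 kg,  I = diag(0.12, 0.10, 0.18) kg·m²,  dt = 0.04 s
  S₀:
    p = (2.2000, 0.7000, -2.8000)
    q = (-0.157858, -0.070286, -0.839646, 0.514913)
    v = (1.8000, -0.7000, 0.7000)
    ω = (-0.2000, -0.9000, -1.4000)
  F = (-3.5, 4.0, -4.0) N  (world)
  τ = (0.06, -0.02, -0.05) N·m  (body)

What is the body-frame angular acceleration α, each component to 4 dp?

ω×(Iω) gyroscopic = (0.1008, -0.0168, -0.0036)
α = I⁻¹(τ − ω×Iω) = (-0.3400, -0.0320, -0.2578)

α = (-0.3400, -0.0320, -0.2578)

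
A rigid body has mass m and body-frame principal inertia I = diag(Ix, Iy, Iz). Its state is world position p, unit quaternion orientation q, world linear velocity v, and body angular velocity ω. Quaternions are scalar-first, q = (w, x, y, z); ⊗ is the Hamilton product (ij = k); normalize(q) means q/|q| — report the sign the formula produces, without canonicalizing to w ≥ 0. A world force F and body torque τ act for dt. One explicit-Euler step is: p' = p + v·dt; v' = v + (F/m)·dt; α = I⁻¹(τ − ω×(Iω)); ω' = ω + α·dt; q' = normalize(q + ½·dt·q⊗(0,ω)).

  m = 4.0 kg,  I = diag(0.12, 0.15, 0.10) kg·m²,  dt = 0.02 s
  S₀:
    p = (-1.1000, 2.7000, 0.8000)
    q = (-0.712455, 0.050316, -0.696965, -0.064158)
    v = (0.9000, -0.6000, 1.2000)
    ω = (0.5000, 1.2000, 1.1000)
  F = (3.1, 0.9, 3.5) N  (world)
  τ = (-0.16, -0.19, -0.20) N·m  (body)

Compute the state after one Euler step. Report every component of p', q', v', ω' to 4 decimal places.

linear accel F/m = (0.7750, 0.2250, 0.8750)
p + v·dt = (-1.0820, 2.6880, 0.8240)
new velocity v' = (0.9155, -0.5955, 1.2175)
ω×(Iω) gyroscopic = (-0.0660, 0.0110, 0.0180)
angular accel α = (-0.7833, -1.3400, -2.1800)
ω + α·dt = (0.4843, 1.1732, 1.0564)
2q̇ = q⊗(0,ω) = (0.8817738, -1.0458994, -0.9423726, -0.3748388)
updated quaternion q' = (-0.7035, 0.0399, -0.7063, -0.0679)

p' = (-1.0820, 2.6880, 0.8240)
q' = (-0.7035, 0.0399, -0.7063, -0.0679)
v' = (0.9155, -0.5955, 1.2175)
ω' = (0.4843, 1.1732, 1.0564)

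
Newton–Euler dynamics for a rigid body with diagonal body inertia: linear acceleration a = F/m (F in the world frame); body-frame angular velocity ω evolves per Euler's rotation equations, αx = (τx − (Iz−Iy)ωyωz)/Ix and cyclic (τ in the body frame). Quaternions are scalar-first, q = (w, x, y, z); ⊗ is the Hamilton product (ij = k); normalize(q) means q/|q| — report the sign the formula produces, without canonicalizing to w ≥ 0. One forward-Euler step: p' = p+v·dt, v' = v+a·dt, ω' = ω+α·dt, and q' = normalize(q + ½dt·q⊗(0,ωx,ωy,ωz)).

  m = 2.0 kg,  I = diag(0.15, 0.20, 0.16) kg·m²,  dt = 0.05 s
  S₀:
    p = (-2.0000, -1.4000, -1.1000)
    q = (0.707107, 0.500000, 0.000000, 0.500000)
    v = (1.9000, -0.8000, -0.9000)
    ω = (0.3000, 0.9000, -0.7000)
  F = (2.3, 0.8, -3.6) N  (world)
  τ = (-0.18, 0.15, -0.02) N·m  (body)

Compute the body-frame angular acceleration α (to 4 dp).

ω×(Iω) gyroscopic = (0.0252, 0.0021, 0.0135)
(τ − ω×Iω)/I = (-1.3680, 0.7395, -0.2094)

α = (-1.3680, 0.7395, -0.2094)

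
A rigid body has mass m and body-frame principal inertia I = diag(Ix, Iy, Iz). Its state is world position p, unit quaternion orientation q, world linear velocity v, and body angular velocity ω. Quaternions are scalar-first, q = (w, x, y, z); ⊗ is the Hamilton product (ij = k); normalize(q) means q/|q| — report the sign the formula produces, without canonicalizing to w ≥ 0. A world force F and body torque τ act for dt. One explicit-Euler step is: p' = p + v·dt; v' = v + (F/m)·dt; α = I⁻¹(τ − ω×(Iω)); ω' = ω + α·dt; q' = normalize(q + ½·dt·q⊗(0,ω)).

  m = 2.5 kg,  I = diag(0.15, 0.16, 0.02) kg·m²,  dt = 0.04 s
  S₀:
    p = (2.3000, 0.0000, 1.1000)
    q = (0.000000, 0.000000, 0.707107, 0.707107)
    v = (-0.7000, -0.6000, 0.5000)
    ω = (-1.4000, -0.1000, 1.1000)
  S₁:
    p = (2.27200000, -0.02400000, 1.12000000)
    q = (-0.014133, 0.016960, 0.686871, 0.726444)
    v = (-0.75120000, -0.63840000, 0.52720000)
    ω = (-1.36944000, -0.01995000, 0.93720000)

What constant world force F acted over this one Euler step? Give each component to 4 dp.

Δv = v₁−v₀ = (-0.05120000, -0.03840000, 0.02720000)
F = m·Δv/dt = (-3.2000, -2.4000, 1.7000)

F = (-3.2000, -2.4000, 1.7000)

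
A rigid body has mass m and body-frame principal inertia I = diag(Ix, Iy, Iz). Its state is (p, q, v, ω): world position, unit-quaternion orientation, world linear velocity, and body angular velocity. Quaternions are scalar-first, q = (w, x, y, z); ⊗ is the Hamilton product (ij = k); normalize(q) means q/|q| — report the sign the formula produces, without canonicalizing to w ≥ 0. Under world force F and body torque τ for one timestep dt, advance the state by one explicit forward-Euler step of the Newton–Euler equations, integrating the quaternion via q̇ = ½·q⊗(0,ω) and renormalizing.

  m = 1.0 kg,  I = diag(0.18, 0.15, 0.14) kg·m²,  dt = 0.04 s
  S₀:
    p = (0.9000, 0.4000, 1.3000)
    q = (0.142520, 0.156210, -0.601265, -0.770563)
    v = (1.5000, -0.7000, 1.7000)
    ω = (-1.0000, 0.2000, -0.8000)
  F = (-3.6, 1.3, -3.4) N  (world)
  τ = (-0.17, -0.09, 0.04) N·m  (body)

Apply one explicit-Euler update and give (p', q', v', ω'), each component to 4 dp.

p' = (0.9600, 0.3720, 1.3680)
q' = (0.1357, 0.1660, -0.5826, -0.7840)
v' = (1.3560, -0.6480, 1.5640)
ω' = (-1.0381, 0.1675, -0.7903)

(τ − ω×Iω)/I = (-0.9533, -0.8133, 0.2429)
ω + α·dt = (-1.0381, 0.1675, -0.7903)
Hamilton product q⊗(0,ω) = (-0.3399874, 0.4926046, 0.9240350, -0.6840390)
q + ½dt·q⊗(0,ω), renormalized = (0.1357, 0.1660, -0.5826, -0.7840)
p' = p + v·dt = (0.9600, 0.3720, 1.3680)
new velocity v' = (1.3560, -0.6480, 1.5640)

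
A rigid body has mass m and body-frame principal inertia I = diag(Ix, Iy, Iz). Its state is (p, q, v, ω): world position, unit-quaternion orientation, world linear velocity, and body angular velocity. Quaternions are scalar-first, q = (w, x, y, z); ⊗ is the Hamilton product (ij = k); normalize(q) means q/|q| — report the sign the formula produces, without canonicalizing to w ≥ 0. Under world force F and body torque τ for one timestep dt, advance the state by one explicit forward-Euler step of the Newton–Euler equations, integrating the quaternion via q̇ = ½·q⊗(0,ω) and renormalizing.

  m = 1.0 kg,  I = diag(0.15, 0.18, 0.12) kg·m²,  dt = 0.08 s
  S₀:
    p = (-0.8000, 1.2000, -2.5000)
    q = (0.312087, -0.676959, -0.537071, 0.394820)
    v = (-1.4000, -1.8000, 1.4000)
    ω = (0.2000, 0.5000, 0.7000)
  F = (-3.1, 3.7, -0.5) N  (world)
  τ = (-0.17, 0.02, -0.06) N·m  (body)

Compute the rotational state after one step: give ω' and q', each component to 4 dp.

precession coupling ω×(Iω) = (-0.0210, 0.0042, 0.0030)
angular accel α = (-0.9933, 0.0878, -0.5250)
ω' = ω + α·dt = (0.1205, 0.5070, 0.6580)
q⊗(0,ω) = (0.1275533, -0.5109423, 0.7088788, -0.0126044)
q' = normalize(q + ½dt·q⊗(0,ω)) = (0.3170, -0.6970, -0.5084, 0.3941)

ω' = (0.1205, 0.5070, 0.6580)
q' = (0.3170, -0.6970, -0.5084, 0.3941)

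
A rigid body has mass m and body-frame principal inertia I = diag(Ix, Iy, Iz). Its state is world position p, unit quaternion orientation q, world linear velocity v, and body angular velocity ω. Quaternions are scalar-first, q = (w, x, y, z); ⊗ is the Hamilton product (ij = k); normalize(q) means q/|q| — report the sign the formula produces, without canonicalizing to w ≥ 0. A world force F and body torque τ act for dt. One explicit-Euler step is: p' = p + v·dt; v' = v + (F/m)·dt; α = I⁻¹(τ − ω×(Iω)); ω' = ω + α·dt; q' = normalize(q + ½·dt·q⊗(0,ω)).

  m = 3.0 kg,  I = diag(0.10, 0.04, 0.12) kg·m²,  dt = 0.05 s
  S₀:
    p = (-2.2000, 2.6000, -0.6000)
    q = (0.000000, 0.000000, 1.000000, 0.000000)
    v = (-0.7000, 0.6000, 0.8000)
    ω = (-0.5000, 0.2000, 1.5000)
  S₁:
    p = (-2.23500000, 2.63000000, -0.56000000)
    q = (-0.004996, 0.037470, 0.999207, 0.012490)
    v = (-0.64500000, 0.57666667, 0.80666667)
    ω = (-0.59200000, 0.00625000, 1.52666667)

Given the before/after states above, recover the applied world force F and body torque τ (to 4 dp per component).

Δv = v₁−v₀ = (0.05500000, -0.02333333, 0.00666667)
F = m·Δv/dt = (3.3000, -1.4000, 0.4000)
ω₁ − ω₀ = (-0.09200000, -0.19375000, 0.02666667)
gyro term ω₀×Iω₀ = (0.0240, 0.0150, 0.0060)
I·α + gyro = (-0.1600, -0.1400, 0.0700)

F = (3.3000, -1.4000, 0.4000)
τ = (-0.1600, -0.1400, 0.0700)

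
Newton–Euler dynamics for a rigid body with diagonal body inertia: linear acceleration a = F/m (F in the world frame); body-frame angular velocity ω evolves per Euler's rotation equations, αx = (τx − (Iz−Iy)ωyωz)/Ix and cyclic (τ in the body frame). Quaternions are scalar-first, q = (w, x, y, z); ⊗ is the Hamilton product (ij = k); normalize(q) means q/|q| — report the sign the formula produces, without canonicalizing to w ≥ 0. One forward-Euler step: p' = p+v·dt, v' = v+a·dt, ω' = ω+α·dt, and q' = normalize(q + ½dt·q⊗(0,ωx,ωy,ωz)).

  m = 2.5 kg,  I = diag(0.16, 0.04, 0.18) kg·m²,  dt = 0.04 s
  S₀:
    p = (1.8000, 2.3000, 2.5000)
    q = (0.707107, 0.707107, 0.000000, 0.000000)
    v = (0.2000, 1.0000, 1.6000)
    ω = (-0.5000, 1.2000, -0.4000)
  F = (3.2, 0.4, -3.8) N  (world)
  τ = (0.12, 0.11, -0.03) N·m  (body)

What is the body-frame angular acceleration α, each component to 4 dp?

α = (1.1700, 2.8500, -0.5667)

ω×(Iω) gyroscopic = (-0.0672, -0.0040, 0.0720)
angular accel α = (1.1700, 2.8500, -0.5667)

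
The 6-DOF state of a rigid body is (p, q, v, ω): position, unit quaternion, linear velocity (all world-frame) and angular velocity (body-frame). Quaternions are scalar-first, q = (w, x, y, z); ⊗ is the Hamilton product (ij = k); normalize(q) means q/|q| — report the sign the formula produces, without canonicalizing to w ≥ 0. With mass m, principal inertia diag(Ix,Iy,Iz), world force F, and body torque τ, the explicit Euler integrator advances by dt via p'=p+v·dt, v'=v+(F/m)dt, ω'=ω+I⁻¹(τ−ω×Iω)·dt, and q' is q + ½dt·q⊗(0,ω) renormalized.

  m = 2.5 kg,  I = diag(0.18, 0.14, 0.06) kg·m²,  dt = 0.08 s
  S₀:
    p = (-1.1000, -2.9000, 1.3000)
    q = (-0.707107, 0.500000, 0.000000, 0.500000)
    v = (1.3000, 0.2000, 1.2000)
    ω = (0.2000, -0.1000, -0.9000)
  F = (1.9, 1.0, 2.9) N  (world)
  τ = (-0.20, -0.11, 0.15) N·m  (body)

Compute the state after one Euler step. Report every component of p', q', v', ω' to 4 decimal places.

ω×(Iω) gyroscopic = (-0.0072, -0.0216, 0.0008)
angular accel α = (-1.0711, -0.6314, 2.4867)
new body rate ω' = (0.1143, -0.1505, -0.7011)
2q̇ = q⊗(0,ω) = (0.3500000, -0.0914214, 0.6207107, 0.5863963)
q + ½dt·q⊗(0,ω), renormalized = (-0.6926, 0.4960, 0.0248, 0.5231)
p' = p + v·dt = (-0.9960, -2.8840, 1.3960)
v' = v + a·dt = (1.3608, 0.2320, 1.2928)

p' = (-0.9960, -2.8840, 1.3960)
q' = (-0.6926, 0.4960, 0.0248, 0.5231)
v' = (1.3608, 0.2320, 1.2928)
ω' = (0.1143, -0.1505, -0.7011)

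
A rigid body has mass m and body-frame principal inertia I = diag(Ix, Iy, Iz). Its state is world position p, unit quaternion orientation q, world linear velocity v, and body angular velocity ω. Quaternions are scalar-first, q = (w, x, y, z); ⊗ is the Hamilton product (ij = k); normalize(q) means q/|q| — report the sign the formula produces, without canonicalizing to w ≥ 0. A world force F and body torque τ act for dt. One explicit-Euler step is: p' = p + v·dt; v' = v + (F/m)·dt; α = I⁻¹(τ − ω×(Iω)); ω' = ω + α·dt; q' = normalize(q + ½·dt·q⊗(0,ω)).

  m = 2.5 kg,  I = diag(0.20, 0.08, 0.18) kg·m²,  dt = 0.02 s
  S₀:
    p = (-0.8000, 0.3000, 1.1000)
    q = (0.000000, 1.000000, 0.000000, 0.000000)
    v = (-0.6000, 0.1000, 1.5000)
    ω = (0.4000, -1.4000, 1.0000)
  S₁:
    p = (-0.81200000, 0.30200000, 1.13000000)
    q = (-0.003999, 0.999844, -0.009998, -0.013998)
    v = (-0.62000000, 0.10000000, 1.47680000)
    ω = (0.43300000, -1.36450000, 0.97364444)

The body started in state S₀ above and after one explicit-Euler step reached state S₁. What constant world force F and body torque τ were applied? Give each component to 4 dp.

velocity change Δv = (-0.02000000, 0.00000000, -0.02320000)
m·(v₁−v₀)/dt = (-2.5000, 0.0000, -2.9000)
ω₁ − ω₀ = (0.03300000, 0.03550000, -0.02635556)
applied torque τ = (0.1900, 0.1500, -0.1700)

F = (-2.5000, 0.0000, -2.9000)
τ = (0.1900, 0.1500, -0.1700)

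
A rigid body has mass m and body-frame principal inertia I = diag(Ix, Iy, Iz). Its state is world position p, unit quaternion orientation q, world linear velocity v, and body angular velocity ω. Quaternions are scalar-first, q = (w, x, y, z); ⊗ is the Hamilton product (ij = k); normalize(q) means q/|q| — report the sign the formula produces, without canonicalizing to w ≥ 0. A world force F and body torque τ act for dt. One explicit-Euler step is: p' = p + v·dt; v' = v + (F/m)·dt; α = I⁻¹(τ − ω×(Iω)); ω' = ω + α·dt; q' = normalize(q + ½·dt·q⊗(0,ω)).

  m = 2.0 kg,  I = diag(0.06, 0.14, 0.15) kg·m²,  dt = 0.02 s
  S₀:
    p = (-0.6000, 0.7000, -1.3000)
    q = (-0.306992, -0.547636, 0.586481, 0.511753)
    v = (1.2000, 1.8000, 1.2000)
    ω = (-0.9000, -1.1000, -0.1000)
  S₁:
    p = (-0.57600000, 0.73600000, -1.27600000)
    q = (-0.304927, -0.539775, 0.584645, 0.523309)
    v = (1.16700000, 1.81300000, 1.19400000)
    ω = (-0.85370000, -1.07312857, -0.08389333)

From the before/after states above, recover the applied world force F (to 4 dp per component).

F = (-3.3000, 1.3000, -0.6000)

Δv = v₁−v₀ = (-0.03300000, 0.01300000, -0.00600000)
applied force F = (-3.3000, 1.3000, -0.6000)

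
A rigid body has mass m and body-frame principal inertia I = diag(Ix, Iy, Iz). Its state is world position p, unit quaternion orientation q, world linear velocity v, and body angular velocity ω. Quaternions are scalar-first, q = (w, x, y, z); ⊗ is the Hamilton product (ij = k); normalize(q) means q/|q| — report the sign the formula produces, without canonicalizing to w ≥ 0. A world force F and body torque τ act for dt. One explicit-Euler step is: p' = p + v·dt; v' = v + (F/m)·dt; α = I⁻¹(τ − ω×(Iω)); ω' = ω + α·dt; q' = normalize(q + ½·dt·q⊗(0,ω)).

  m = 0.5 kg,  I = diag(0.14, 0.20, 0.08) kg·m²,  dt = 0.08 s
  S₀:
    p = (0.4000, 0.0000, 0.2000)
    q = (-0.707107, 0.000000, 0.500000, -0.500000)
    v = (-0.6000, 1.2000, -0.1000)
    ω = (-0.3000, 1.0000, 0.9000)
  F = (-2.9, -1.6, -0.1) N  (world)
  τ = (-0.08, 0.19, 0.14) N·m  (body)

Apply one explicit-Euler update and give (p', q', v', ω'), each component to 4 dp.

p' = (0.3520, 0.0960, 0.1920)
q' = (-0.7080, 0.0464, 0.4770, -0.5187)
v' = (-1.0640, 0.9440, -0.1160)
ω' = (-0.2840, 1.0825, 1.0580)

α = I⁻¹(τ − ω×Iω) = (0.2000, 1.0310, 1.9750)
ω' = ω + α·dt = (-0.2840, 1.0825, 1.0580)
Hamilton product q⊗(0,ω) = (-0.0500000, 1.1621321, -0.5571070, -0.4863963)
q + ½dt·q⊗(0,ω), renormalized = (-0.7080, 0.0464, 0.4770, -0.5187)
p + v·dt = (0.3520, 0.0960, 0.1920)
v + (F/m)dt = (-1.0640, 0.9440, -0.1160)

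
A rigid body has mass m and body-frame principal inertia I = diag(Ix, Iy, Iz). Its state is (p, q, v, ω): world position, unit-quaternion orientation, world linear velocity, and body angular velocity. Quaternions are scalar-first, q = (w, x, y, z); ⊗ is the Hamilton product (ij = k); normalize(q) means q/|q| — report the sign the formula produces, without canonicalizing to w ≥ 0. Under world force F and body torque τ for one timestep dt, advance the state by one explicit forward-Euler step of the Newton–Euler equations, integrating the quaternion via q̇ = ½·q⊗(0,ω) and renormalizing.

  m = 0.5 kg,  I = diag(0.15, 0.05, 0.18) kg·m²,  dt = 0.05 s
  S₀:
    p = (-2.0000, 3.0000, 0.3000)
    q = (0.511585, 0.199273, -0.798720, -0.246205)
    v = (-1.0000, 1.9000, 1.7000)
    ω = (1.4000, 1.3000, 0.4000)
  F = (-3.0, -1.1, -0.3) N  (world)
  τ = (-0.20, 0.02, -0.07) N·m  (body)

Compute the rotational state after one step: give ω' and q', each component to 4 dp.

ω' = (1.3108, 1.3368, 0.4311)
q' = (0.5324, 0.2169, -0.7918, -0.2064)

gyro term ω×Iω = (0.0676, -0.0168, -0.1820)
α = I⁻¹(τ − ω×Iω) = (-1.7840, 0.7360, 0.6222)
new body rate ω' = (1.3108, 1.3368, 0.4311)
q⊗(0,ω) = (0.8578358, 0.7167975, 0.2406643, 1.5818969)
q + ½dt·q⊗(0,ω), renormalized = (0.5324, 0.2169, -0.7918, -0.2064)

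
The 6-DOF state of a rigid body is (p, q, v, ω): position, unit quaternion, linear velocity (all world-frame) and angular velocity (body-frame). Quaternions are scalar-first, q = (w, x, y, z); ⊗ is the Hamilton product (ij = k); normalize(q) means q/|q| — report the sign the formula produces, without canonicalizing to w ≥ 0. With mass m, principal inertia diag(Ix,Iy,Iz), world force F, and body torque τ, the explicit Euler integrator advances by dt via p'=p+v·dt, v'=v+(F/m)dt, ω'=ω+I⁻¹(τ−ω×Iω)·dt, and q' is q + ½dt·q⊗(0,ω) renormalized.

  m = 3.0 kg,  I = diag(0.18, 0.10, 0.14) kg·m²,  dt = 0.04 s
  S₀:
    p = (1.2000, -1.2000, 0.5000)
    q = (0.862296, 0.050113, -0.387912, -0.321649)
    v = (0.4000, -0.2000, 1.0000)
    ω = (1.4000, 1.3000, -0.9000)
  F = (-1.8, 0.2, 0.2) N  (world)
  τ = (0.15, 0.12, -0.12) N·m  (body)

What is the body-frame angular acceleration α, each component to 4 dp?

α = (1.0933, 1.7040, 0.1829)

gyro term ω×Iω = (-0.0468, -0.0504, -0.1456)
α = I⁻¹(τ − ω×Iω) = (1.0933, 1.7040, 0.1829)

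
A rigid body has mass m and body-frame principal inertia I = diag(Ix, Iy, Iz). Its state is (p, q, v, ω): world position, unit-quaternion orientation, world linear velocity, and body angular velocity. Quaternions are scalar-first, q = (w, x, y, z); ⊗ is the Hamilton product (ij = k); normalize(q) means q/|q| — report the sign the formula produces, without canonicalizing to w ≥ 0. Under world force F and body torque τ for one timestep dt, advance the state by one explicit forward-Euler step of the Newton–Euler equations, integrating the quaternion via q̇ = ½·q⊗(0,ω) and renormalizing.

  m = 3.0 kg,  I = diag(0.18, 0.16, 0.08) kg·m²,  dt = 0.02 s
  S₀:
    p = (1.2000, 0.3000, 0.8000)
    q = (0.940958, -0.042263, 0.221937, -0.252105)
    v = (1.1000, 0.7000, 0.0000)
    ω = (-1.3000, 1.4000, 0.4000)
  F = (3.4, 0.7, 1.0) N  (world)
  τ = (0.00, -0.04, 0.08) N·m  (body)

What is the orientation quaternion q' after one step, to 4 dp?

q⊗(0,ω) = (-0.2648117, -0.7815236, 1.6619829, 0.6057331)
q' = normalize(q + ½dt·q⊗(0,ω)) = (0.9381, -0.0501, 0.2385, -0.2460)

q' = (0.9381, -0.0501, 0.2385, -0.2460)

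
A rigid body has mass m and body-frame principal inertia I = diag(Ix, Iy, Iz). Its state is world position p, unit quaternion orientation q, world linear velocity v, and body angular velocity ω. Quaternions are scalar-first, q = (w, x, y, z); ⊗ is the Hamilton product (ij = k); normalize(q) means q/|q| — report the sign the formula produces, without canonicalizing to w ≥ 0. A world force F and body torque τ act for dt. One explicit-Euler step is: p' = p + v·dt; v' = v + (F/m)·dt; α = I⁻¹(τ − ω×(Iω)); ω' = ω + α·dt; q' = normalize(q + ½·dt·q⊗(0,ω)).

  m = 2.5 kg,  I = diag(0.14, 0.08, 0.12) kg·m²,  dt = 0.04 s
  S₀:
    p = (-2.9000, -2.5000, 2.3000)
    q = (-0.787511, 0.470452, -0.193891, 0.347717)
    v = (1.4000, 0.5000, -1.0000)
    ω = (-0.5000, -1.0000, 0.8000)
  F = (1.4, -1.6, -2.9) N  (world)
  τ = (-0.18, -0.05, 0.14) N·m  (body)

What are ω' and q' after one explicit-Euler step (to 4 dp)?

precession coupling ω×(Iω) = (-0.0320, -0.0080, -0.0300)
α = I⁻¹(τ − ω×Iω) = (-1.0571, -0.5250, 1.4167)
ω + α·dt = (-0.5423, -1.0210, 0.8567)
Hamilton product q⊗(0,ω) = (-0.2368386, 0.5863597, 0.2372909, -1.1974063)
updated quaternion q' = (-0.7919, 0.4820, -0.1891, 0.3236)

ω' = (-0.5423, -1.0210, 0.8567)
q' = (-0.7919, 0.4820, -0.1891, 0.3236)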